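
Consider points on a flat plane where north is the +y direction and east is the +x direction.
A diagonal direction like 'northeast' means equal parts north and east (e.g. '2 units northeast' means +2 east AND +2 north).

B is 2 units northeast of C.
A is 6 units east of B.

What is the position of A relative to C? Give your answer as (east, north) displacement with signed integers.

Place C at the origin (east=0, north=0).
  B is 2 units northeast of C: delta (east=+2, north=+2); B at (east=2, north=2).
  A is 6 units east of B: delta (east=+6, north=+0); A at (east=8, north=2).
Therefore A relative to C: (east=8, north=2).

Answer: A is at (east=8, north=2) relative to C.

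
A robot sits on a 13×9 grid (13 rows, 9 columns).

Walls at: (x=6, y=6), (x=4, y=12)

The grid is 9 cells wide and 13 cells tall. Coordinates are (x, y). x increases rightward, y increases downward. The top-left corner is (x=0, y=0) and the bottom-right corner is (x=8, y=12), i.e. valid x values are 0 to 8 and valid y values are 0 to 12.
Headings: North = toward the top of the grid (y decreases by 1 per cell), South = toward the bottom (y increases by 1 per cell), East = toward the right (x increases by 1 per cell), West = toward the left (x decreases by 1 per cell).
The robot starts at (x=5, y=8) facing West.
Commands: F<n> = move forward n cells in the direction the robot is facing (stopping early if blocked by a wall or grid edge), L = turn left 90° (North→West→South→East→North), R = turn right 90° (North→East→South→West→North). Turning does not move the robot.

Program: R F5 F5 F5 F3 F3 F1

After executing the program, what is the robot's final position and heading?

Start: (x=5, y=8), facing West
  R: turn right, now facing North
  F5: move forward 5, now at (x=5, y=3)
  F5: move forward 3/5 (blocked), now at (x=5, y=0)
  F5: move forward 0/5 (blocked), now at (x=5, y=0)
  F3: move forward 0/3 (blocked), now at (x=5, y=0)
  F3: move forward 0/3 (blocked), now at (x=5, y=0)
  F1: move forward 0/1 (blocked), now at (x=5, y=0)
Final: (x=5, y=0), facing North

Answer: Final position: (x=5, y=0), facing North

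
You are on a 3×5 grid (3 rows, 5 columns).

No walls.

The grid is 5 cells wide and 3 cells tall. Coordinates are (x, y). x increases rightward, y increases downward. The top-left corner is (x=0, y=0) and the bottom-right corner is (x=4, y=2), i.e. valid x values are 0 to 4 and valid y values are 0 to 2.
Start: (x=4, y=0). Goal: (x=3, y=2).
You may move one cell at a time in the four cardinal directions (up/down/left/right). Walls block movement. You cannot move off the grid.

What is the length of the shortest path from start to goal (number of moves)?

Answer: Shortest path length: 3

Derivation:
BFS from (x=4, y=0) until reaching (x=3, y=2):
  Distance 0: (x=4, y=0)
  Distance 1: (x=3, y=0), (x=4, y=1)
  Distance 2: (x=2, y=0), (x=3, y=1), (x=4, y=2)
  Distance 3: (x=1, y=0), (x=2, y=1), (x=3, y=2)  <- goal reached here
One shortest path (3 moves): (x=4, y=0) -> (x=3, y=0) -> (x=3, y=1) -> (x=3, y=2)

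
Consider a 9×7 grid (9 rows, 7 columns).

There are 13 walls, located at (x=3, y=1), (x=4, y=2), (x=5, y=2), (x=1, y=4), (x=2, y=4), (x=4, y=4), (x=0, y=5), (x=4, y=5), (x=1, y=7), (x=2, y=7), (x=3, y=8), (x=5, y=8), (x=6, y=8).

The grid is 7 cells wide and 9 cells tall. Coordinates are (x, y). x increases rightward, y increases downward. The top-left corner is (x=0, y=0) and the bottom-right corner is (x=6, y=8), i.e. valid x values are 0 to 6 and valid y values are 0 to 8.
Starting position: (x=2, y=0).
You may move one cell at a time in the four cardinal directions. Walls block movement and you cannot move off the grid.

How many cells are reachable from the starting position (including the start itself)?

Answer: Reachable cells: 50

Derivation:
BFS flood-fill from (x=2, y=0):
  Distance 0: (x=2, y=0)
  Distance 1: (x=1, y=0), (x=3, y=0), (x=2, y=1)
  Distance 2: (x=0, y=0), (x=4, y=0), (x=1, y=1), (x=2, y=2)
  Distance 3: (x=5, y=0), (x=0, y=1), (x=4, y=1), (x=1, y=2), (x=3, y=2), (x=2, y=3)
  Distance 4: (x=6, y=0), (x=5, y=1), (x=0, y=2), (x=1, y=3), (x=3, y=3)
  Distance 5: (x=6, y=1), (x=0, y=3), (x=4, y=3), (x=3, y=4)
  Distance 6: (x=6, y=2), (x=5, y=3), (x=0, y=4), (x=3, y=5)
  Distance 7: (x=6, y=3), (x=5, y=4), (x=2, y=5), (x=3, y=6)
  Distance 8: (x=6, y=4), (x=1, y=5), (x=5, y=5), (x=2, y=6), (x=4, y=6), (x=3, y=7)
  Distance 9: (x=6, y=5), (x=1, y=6), (x=5, y=6), (x=4, y=7)
  Distance 10: (x=0, y=6), (x=6, y=6), (x=5, y=7), (x=4, y=8)
  Distance 11: (x=0, y=7), (x=6, y=7)
  Distance 12: (x=0, y=8)
  Distance 13: (x=1, y=8)
  Distance 14: (x=2, y=8)
Total reachable: 50 (grid has 50 open cells total)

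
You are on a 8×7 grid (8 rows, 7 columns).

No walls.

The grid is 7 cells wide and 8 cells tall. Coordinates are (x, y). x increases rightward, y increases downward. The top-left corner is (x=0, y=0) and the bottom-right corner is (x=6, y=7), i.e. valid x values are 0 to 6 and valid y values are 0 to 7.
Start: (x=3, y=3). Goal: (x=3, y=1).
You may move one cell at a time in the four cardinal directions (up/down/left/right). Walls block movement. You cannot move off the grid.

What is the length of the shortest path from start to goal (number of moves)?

BFS from (x=3, y=3) until reaching (x=3, y=1):
  Distance 0: (x=3, y=3)
  Distance 1: (x=3, y=2), (x=2, y=3), (x=4, y=3), (x=3, y=4)
  Distance 2: (x=3, y=1), (x=2, y=2), (x=4, y=2), (x=1, y=3), (x=5, y=3), (x=2, y=4), (x=4, y=4), (x=3, y=5)  <- goal reached here
One shortest path (2 moves): (x=3, y=3) -> (x=3, y=2) -> (x=3, y=1)

Answer: Shortest path length: 2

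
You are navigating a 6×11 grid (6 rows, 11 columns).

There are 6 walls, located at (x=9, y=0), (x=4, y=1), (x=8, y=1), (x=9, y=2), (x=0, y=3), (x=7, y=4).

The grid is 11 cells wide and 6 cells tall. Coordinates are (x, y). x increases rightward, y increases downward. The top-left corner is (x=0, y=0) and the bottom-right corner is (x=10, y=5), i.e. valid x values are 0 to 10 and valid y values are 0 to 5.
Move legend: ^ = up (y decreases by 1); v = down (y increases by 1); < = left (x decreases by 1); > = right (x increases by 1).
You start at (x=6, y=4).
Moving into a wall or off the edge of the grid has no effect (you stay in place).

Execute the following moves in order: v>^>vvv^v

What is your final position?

Answer: Final position: (x=8, y=5)

Derivation:
Start: (x=6, y=4)
  v (down): (x=6, y=4) -> (x=6, y=5)
  > (right): (x=6, y=5) -> (x=7, y=5)
  ^ (up): blocked, stay at (x=7, y=5)
  > (right): (x=7, y=5) -> (x=8, y=5)
  [×3]v (down): blocked, stay at (x=8, y=5)
  ^ (up): (x=8, y=5) -> (x=8, y=4)
  v (down): (x=8, y=4) -> (x=8, y=5)
Final: (x=8, y=5)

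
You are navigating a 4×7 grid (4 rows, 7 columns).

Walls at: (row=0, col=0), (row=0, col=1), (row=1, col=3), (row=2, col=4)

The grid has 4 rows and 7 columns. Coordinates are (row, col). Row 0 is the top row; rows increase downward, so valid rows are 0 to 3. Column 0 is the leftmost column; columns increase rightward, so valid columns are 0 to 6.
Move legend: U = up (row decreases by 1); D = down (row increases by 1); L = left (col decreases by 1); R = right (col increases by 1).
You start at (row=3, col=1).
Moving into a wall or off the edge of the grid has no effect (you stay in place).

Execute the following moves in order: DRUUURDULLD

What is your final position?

Answer: Final position: (row=1, col=2)

Derivation:
Start: (row=3, col=1)
  D (down): blocked, stay at (row=3, col=1)
  R (right): (row=3, col=1) -> (row=3, col=2)
  U (up): (row=3, col=2) -> (row=2, col=2)
  U (up): (row=2, col=2) -> (row=1, col=2)
  U (up): (row=1, col=2) -> (row=0, col=2)
  R (right): (row=0, col=2) -> (row=0, col=3)
  D (down): blocked, stay at (row=0, col=3)
  U (up): blocked, stay at (row=0, col=3)
  L (left): (row=0, col=3) -> (row=0, col=2)
  L (left): blocked, stay at (row=0, col=2)
  D (down): (row=0, col=2) -> (row=1, col=2)
Final: (row=1, col=2)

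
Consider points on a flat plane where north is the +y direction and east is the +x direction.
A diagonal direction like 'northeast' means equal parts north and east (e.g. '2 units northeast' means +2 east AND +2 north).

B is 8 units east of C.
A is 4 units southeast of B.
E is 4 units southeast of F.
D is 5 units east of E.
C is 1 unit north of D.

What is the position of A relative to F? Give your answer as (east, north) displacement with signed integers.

Place F at the origin (east=0, north=0).
  E is 4 units southeast of F: delta (east=+4, north=-4); E at (east=4, north=-4).
  D is 5 units east of E: delta (east=+5, north=+0); D at (east=9, north=-4).
  C is 1 unit north of D: delta (east=+0, north=+1); C at (east=9, north=-3).
  B is 8 units east of C: delta (east=+8, north=+0); B at (east=17, north=-3).
  A is 4 units southeast of B: delta (east=+4, north=-4); A at (east=21, north=-7).
Therefore A relative to F: (east=21, north=-7).

Answer: A is at (east=21, north=-7) relative to F.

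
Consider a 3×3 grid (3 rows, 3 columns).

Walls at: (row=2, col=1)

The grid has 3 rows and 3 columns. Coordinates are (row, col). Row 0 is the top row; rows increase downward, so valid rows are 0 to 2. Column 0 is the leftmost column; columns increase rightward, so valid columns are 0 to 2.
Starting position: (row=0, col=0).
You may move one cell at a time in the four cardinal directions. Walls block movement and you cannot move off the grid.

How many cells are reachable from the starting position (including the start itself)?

BFS flood-fill from (row=0, col=0):
  Distance 0: (row=0, col=0)
  Distance 1: (row=0, col=1), (row=1, col=0)
  Distance 2: (row=0, col=2), (row=1, col=1), (row=2, col=0)
  Distance 3: (row=1, col=2)
  Distance 4: (row=2, col=2)
Total reachable: 8 (grid has 8 open cells total)

Answer: Reachable cells: 8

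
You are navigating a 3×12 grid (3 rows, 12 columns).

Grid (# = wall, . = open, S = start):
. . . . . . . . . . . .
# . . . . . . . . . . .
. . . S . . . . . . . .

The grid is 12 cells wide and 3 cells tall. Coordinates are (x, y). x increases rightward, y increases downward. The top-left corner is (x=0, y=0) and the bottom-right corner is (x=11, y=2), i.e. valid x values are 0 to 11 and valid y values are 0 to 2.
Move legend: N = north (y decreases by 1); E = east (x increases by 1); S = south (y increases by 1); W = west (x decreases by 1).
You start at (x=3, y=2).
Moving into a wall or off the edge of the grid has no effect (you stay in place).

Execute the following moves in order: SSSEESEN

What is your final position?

Answer: Final position: (x=6, y=1)

Derivation:
Start: (x=3, y=2)
  [×3]S (south): blocked, stay at (x=3, y=2)
  E (east): (x=3, y=2) -> (x=4, y=2)
  E (east): (x=4, y=2) -> (x=5, y=2)
  S (south): blocked, stay at (x=5, y=2)
  E (east): (x=5, y=2) -> (x=6, y=2)
  N (north): (x=6, y=2) -> (x=6, y=1)
Final: (x=6, y=1)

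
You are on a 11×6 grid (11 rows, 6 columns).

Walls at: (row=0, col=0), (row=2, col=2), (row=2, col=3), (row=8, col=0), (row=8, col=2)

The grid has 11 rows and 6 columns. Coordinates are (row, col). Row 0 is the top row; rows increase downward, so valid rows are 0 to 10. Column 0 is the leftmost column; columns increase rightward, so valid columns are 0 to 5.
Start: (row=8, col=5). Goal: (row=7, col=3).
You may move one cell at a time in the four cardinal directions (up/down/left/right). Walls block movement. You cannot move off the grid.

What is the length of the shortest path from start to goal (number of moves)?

BFS from (row=8, col=5) until reaching (row=7, col=3):
  Distance 0: (row=8, col=5)
  Distance 1: (row=7, col=5), (row=8, col=4), (row=9, col=5)
  Distance 2: (row=6, col=5), (row=7, col=4), (row=8, col=3), (row=9, col=4), (row=10, col=5)
  Distance 3: (row=5, col=5), (row=6, col=4), (row=7, col=3), (row=9, col=3), (row=10, col=4)  <- goal reached here
One shortest path (3 moves): (row=8, col=5) -> (row=8, col=4) -> (row=8, col=3) -> (row=7, col=3)

Answer: Shortest path length: 3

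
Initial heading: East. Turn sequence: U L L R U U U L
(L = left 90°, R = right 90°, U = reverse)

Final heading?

Start: East
  U (U-turn (180°)) -> West
  L (left (90° counter-clockwise)) -> South
  L (left (90° counter-clockwise)) -> East
  R (right (90° clockwise)) -> South
  U (U-turn (180°)) -> North
  U (U-turn (180°)) -> South
  U (U-turn (180°)) -> North
  L (left (90° counter-clockwise)) -> West
Final: West

Answer: Final heading: West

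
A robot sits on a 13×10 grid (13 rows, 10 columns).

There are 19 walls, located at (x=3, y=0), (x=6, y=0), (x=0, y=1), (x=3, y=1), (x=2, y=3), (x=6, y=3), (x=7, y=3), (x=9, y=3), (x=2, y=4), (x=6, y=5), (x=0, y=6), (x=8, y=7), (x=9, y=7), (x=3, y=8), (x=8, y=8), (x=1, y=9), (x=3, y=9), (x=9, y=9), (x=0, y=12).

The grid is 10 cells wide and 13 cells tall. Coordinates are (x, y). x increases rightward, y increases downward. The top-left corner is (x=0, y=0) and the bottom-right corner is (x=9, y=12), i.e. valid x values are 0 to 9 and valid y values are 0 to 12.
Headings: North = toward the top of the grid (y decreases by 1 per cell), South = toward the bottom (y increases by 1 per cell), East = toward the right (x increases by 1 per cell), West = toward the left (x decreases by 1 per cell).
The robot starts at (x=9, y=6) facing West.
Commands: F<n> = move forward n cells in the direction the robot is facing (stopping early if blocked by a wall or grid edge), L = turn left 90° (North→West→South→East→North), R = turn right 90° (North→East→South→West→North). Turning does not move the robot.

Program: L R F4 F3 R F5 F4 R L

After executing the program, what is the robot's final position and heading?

Start: (x=9, y=6), facing West
  L: turn left, now facing South
  R: turn right, now facing West
  F4: move forward 4, now at (x=5, y=6)
  F3: move forward 3, now at (x=2, y=6)
  R: turn right, now facing North
  F5: move forward 1/5 (blocked), now at (x=2, y=5)
  F4: move forward 0/4 (blocked), now at (x=2, y=5)
  R: turn right, now facing East
  L: turn left, now facing North
Final: (x=2, y=5), facing North

Answer: Final position: (x=2, y=5), facing North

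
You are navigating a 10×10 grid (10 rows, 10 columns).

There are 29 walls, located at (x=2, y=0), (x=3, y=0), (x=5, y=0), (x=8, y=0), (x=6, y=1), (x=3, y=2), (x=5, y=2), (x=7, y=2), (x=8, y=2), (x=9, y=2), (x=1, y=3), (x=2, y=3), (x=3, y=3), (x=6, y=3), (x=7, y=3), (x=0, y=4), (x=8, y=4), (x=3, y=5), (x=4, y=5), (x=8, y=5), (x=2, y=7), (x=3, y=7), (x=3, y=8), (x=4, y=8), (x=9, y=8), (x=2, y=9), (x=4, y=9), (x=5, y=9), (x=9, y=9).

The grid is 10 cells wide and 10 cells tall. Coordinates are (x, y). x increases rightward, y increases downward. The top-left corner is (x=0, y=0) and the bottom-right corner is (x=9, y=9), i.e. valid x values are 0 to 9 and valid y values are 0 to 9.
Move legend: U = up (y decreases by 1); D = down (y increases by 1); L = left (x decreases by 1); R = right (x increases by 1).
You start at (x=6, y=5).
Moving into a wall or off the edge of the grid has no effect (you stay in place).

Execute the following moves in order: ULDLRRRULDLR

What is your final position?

Answer: Final position: (x=6, y=5)

Derivation:
Start: (x=6, y=5)
  U (up): (x=6, y=5) -> (x=6, y=4)
  L (left): (x=6, y=4) -> (x=5, y=4)
  D (down): (x=5, y=4) -> (x=5, y=5)
  L (left): blocked, stay at (x=5, y=5)
  R (right): (x=5, y=5) -> (x=6, y=5)
  R (right): (x=6, y=5) -> (x=7, y=5)
  R (right): blocked, stay at (x=7, y=5)
  U (up): (x=7, y=5) -> (x=7, y=4)
  L (left): (x=7, y=4) -> (x=6, y=4)
  D (down): (x=6, y=4) -> (x=6, y=5)
  L (left): (x=6, y=5) -> (x=5, y=5)
  R (right): (x=5, y=5) -> (x=6, y=5)
Final: (x=6, y=5)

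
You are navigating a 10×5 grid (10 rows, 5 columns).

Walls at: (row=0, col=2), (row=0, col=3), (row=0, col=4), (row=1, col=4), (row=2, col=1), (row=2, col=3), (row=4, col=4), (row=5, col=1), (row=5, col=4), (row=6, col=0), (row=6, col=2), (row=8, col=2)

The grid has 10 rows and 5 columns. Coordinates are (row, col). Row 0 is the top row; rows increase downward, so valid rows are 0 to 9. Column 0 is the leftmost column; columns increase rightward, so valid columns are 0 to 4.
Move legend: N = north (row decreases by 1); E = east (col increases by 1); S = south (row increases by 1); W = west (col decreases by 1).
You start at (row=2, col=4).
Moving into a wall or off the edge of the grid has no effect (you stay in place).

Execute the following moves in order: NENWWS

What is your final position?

Start: (row=2, col=4)
  N (north): blocked, stay at (row=2, col=4)
  E (east): blocked, stay at (row=2, col=4)
  N (north): blocked, stay at (row=2, col=4)
  W (west): blocked, stay at (row=2, col=4)
  W (west): blocked, stay at (row=2, col=4)
  S (south): (row=2, col=4) -> (row=3, col=4)
Final: (row=3, col=4)

Answer: Final position: (row=3, col=4)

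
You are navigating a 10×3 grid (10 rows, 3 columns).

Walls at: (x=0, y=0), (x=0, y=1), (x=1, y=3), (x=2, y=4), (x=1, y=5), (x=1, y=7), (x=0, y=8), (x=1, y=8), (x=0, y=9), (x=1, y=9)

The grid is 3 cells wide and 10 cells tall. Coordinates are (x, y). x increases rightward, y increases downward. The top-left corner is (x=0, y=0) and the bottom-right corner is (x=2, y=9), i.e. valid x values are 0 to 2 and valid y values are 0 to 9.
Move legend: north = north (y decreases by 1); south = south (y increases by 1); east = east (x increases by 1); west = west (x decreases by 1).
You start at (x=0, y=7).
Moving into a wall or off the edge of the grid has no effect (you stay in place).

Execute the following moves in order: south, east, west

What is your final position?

Answer: Final position: (x=0, y=7)

Derivation:
Start: (x=0, y=7)
  south (south): blocked, stay at (x=0, y=7)
  east (east): blocked, stay at (x=0, y=7)
  west (west): blocked, stay at (x=0, y=7)
Final: (x=0, y=7)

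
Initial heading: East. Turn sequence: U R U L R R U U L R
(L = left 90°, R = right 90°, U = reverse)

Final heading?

Start: East
  U (U-turn (180°)) -> West
  R (right (90° clockwise)) -> North
  U (U-turn (180°)) -> South
  L (left (90° counter-clockwise)) -> East
  R (right (90° clockwise)) -> South
  R (right (90° clockwise)) -> West
  U (U-turn (180°)) -> East
  U (U-turn (180°)) -> West
  L (left (90° counter-clockwise)) -> South
  R (right (90° clockwise)) -> West
Final: West

Answer: Final heading: West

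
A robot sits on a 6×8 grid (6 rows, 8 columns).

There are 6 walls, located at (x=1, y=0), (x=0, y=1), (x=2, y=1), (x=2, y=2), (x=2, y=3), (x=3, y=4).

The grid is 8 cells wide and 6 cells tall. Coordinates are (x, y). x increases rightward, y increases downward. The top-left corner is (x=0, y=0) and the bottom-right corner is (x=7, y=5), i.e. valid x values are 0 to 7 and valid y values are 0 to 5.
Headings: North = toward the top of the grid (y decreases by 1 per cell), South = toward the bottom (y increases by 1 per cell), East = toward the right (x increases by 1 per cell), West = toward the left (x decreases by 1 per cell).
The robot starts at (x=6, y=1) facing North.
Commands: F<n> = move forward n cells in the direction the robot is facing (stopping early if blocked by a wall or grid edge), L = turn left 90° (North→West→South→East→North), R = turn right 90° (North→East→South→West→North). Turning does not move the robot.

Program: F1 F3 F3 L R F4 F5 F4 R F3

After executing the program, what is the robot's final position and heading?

Start: (x=6, y=1), facing North
  F1: move forward 1, now at (x=6, y=0)
  F3: move forward 0/3 (blocked), now at (x=6, y=0)
  F3: move forward 0/3 (blocked), now at (x=6, y=0)
  L: turn left, now facing West
  R: turn right, now facing North
  F4: move forward 0/4 (blocked), now at (x=6, y=0)
  F5: move forward 0/5 (blocked), now at (x=6, y=0)
  F4: move forward 0/4 (blocked), now at (x=6, y=0)
  R: turn right, now facing East
  F3: move forward 1/3 (blocked), now at (x=7, y=0)
Final: (x=7, y=0), facing East

Answer: Final position: (x=7, y=0), facing East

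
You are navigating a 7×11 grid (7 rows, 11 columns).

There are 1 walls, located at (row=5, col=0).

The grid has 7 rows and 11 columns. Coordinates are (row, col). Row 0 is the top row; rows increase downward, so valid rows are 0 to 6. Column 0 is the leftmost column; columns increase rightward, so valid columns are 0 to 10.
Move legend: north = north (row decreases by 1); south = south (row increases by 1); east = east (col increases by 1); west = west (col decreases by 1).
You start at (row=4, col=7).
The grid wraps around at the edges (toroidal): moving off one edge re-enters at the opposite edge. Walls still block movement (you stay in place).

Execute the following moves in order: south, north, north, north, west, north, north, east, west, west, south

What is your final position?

Answer: Final position: (row=1, col=5)

Derivation:
Start: (row=4, col=7)
  south (south): (row=4, col=7) -> (row=5, col=7)
  north (north): (row=5, col=7) -> (row=4, col=7)
  north (north): (row=4, col=7) -> (row=3, col=7)
  north (north): (row=3, col=7) -> (row=2, col=7)
  west (west): (row=2, col=7) -> (row=2, col=6)
  north (north): (row=2, col=6) -> (row=1, col=6)
  north (north): (row=1, col=6) -> (row=0, col=6)
  east (east): (row=0, col=6) -> (row=0, col=7)
  west (west): (row=0, col=7) -> (row=0, col=6)
  west (west): (row=0, col=6) -> (row=0, col=5)
  south (south): (row=0, col=5) -> (row=1, col=5)
Final: (row=1, col=5)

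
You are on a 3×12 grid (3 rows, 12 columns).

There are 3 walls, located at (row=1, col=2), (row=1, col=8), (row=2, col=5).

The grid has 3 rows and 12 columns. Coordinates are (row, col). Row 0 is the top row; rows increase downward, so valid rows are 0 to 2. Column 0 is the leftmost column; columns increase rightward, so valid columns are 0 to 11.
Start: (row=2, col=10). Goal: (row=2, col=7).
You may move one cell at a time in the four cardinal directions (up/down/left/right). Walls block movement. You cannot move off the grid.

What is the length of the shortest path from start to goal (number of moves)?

BFS from (row=2, col=10) until reaching (row=2, col=7):
  Distance 0: (row=2, col=10)
  Distance 1: (row=1, col=10), (row=2, col=9), (row=2, col=11)
  Distance 2: (row=0, col=10), (row=1, col=9), (row=1, col=11), (row=2, col=8)
  Distance 3: (row=0, col=9), (row=0, col=11), (row=2, col=7)  <- goal reached here
One shortest path (3 moves): (row=2, col=10) -> (row=2, col=9) -> (row=2, col=8) -> (row=2, col=7)

Answer: Shortest path length: 3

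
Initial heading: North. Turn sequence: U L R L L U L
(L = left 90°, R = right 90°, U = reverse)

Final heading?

Start: North
  U (U-turn (180°)) -> South
  L (left (90° counter-clockwise)) -> East
  R (right (90° clockwise)) -> South
  L (left (90° counter-clockwise)) -> East
  L (left (90° counter-clockwise)) -> North
  U (U-turn (180°)) -> South
  L (left (90° counter-clockwise)) -> East
Final: East

Answer: Final heading: East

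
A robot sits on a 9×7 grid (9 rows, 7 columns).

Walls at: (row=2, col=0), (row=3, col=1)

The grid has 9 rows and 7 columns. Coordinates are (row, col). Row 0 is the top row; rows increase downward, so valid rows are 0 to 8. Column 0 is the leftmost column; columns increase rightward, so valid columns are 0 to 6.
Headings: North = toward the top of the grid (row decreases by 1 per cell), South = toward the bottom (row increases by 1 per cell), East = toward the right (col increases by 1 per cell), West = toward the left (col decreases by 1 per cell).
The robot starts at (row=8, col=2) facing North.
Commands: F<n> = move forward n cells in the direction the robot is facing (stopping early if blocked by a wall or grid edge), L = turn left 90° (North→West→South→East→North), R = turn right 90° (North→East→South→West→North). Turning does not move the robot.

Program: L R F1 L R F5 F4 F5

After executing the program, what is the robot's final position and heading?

Answer: Final position: (row=0, col=2), facing North

Derivation:
Start: (row=8, col=2), facing North
  L: turn left, now facing West
  R: turn right, now facing North
  F1: move forward 1, now at (row=7, col=2)
  L: turn left, now facing West
  R: turn right, now facing North
  F5: move forward 5, now at (row=2, col=2)
  F4: move forward 2/4 (blocked), now at (row=0, col=2)
  F5: move forward 0/5 (blocked), now at (row=0, col=2)
Final: (row=0, col=2), facing North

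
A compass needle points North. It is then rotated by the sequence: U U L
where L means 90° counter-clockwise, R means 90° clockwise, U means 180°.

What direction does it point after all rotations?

Answer: Final heading: West

Derivation:
Start: North
  U (U-turn (180°)) -> South
  U (U-turn (180°)) -> North
  L (left (90° counter-clockwise)) -> West
Final: West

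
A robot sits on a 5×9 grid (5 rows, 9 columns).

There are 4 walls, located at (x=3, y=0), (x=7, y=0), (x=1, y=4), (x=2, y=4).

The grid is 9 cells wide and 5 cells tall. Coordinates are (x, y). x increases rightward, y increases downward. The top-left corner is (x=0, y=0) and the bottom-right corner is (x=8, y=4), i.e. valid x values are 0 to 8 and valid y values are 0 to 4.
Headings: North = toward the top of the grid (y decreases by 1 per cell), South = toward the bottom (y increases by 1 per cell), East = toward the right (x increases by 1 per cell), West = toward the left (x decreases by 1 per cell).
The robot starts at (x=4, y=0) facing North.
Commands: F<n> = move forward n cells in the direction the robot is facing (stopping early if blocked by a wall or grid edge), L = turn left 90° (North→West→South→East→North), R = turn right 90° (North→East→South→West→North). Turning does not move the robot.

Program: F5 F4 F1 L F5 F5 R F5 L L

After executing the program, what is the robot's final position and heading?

Answer: Final position: (x=4, y=0), facing South

Derivation:
Start: (x=4, y=0), facing North
  F5: move forward 0/5 (blocked), now at (x=4, y=0)
  F4: move forward 0/4 (blocked), now at (x=4, y=0)
  F1: move forward 0/1 (blocked), now at (x=4, y=0)
  L: turn left, now facing West
  F5: move forward 0/5 (blocked), now at (x=4, y=0)
  F5: move forward 0/5 (blocked), now at (x=4, y=0)
  R: turn right, now facing North
  F5: move forward 0/5 (blocked), now at (x=4, y=0)
  L: turn left, now facing West
  L: turn left, now facing South
Final: (x=4, y=0), facing South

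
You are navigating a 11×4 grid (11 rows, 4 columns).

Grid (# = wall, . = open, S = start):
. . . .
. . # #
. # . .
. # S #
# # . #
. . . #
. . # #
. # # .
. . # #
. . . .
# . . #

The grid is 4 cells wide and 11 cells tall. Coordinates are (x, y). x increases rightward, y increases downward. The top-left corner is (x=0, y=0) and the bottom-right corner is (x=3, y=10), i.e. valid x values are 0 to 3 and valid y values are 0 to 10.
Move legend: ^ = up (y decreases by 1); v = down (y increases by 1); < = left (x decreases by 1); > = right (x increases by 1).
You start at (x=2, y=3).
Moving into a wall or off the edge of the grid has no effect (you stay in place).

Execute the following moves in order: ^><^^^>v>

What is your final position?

Answer: Final position: (x=3, y=2)

Derivation:
Start: (x=2, y=3)
  ^ (up): (x=2, y=3) -> (x=2, y=2)
  > (right): (x=2, y=2) -> (x=3, y=2)
  < (left): (x=3, y=2) -> (x=2, y=2)
  [×3]^ (up): blocked, stay at (x=2, y=2)
  > (right): (x=2, y=2) -> (x=3, y=2)
  v (down): blocked, stay at (x=3, y=2)
  > (right): blocked, stay at (x=3, y=2)
Final: (x=3, y=2)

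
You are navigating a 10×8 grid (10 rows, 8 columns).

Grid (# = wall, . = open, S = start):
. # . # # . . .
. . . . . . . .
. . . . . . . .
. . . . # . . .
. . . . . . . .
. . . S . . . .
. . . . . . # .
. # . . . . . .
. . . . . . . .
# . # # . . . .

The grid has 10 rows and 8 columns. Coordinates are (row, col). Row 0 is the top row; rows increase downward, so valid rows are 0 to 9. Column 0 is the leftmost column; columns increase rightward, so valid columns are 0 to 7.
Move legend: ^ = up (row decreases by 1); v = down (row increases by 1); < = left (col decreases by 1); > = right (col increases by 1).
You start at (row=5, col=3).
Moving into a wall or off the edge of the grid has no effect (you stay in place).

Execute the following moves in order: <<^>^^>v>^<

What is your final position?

Start: (row=5, col=3)
  < (left): (row=5, col=3) -> (row=5, col=2)
  < (left): (row=5, col=2) -> (row=5, col=1)
  ^ (up): (row=5, col=1) -> (row=4, col=1)
  > (right): (row=4, col=1) -> (row=4, col=2)
  ^ (up): (row=4, col=2) -> (row=3, col=2)
  ^ (up): (row=3, col=2) -> (row=2, col=2)
  > (right): (row=2, col=2) -> (row=2, col=3)
  v (down): (row=2, col=3) -> (row=3, col=3)
  > (right): blocked, stay at (row=3, col=3)
  ^ (up): (row=3, col=3) -> (row=2, col=3)
  < (left): (row=2, col=3) -> (row=2, col=2)
Final: (row=2, col=2)

Answer: Final position: (row=2, col=2)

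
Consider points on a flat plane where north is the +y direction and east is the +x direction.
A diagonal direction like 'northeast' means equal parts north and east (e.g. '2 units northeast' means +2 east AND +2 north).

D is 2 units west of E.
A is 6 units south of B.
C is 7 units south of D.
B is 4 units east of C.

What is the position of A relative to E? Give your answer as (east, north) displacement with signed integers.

Place E at the origin (east=0, north=0).
  D is 2 units west of E: delta (east=-2, north=+0); D at (east=-2, north=0).
  C is 7 units south of D: delta (east=+0, north=-7); C at (east=-2, north=-7).
  B is 4 units east of C: delta (east=+4, north=+0); B at (east=2, north=-7).
  A is 6 units south of B: delta (east=+0, north=-6); A at (east=2, north=-13).
Therefore A relative to E: (east=2, north=-13).

Answer: A is at (east=2, north=-13) relative to E.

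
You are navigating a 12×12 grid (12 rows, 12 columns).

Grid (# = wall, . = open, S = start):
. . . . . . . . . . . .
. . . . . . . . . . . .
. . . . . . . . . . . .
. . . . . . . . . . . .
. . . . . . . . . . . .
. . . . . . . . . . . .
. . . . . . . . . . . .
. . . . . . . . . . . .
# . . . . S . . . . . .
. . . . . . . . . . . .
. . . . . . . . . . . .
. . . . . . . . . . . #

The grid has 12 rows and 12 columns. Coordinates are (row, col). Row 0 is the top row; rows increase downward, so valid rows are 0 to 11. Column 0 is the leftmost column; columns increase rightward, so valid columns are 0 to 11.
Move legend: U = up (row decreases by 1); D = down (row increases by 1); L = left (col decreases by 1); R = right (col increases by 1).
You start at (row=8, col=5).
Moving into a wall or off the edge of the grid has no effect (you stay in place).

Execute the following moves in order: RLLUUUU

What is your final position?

Answer: Final position: (row=4, col=4)

Derivation:
Start: (row=8, col=5)
  R (right): (row=8, col=5) -> (row=8, col=6)
  L (left): (row=8, col=6) -> (row=8, col=5)
  L (left): (row=8, col=5) -> (row=8, col=4)
  U (up): (row=8, col=4) -> (row=7, col=4)
  U (up): (row=7, col=4) -> (row=6, col=4)
  U (up): (row=6, col=4) -> (row=5, col=4)
  U (up): (row=5, col=4) -> (row=4, col=4)
Final: (row=4, col=4)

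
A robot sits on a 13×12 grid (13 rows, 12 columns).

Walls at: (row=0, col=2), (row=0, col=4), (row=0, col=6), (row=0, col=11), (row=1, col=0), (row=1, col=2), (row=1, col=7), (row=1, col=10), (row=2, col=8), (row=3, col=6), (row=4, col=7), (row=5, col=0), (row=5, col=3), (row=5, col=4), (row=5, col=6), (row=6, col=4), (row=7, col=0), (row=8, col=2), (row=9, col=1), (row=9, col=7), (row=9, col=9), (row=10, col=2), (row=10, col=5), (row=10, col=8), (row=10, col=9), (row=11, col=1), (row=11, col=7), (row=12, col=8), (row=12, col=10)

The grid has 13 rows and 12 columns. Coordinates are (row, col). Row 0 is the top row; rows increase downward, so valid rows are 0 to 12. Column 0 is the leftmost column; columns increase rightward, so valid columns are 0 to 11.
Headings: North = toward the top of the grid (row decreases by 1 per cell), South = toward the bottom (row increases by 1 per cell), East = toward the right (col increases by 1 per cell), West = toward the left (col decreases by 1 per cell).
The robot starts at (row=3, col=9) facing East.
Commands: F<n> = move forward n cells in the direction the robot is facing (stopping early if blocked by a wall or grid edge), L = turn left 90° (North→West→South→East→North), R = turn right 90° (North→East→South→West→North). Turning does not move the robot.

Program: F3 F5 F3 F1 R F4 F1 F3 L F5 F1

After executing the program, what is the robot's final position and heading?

Start: (row=3, col=9), facing East
  F3: move forward 2/3 (blocked), now at (row=3, col=11)
  F5: move forward 0/5 (blocked), now at (row=3, col=11)
  F3: move forward 0/3 (blocked), now at (row=3, col=11)
  F1: move forward 0/1 (blocked), now at (row=3, col=11)
  R: turn right, now facing South
  F4: move forward 4, now at (row=7, col=11)
  F1: move forward 1, now at (row=8, col=11)
  F3: move forward 3, now at (row=11, col=11)
  L: turn left, now facing East
  F5: move forward 0/5 (blocked), now at (row=11, col=11)
  F1: move forward 0/1 (blocked), now at (row=11, col=11)
Final: (row=11, col=11), facing East

Answer: Final position: (row=11, col=11), facing East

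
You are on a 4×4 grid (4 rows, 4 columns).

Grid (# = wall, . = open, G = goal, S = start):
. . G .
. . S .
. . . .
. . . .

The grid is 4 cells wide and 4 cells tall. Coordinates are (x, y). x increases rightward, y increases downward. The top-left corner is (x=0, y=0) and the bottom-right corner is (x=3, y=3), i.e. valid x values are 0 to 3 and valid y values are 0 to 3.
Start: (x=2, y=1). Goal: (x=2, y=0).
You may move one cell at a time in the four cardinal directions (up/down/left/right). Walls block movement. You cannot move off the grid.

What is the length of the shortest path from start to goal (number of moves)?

Answer: Shortest path length: 1

Derivation:
BFS from (x=2, y=1) until reaching (x=2, y=0):
  Distance 0: (x=2, y=1)
  Distance 1: (x=2, y=0), (x=1, y=1), (x=3, y=1), (x=2, y=2)  <- goal reached here
One shortest path (1 moves): (x=2, y=1) -> (x=2, y=0)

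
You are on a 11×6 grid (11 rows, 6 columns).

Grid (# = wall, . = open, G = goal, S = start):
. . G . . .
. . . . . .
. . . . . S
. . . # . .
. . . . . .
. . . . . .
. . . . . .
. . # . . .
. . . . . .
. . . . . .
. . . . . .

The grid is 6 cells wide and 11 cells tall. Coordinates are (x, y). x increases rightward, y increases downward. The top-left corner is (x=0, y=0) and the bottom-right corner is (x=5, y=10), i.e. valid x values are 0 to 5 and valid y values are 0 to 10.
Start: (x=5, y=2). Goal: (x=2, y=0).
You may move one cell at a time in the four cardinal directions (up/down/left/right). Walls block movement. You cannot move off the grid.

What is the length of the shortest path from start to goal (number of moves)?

Answer: Shortest path length: 5

Derivation:
BFS from (x=5, y=2) until reaching (x=2, y=0):
  Distance 0: (x=5, y=2)
  Distance 1: (x=5, y=1), (x=4, y=2), (x=5, y=3)
  Distance 2: (x=5, y=0), (x=4, y=1), (x=3, y=2), (x=4, y=3), (x=5, y=4)
  Distance 3: (x=4, y=0), (x=3, y=1), (x=2, y=2), (x=4, y=4), (x=5, y=5)
  Distance 4: (x=3, y=0), (x=2, y=1), (x=1, y=2), (x=2, y=3), (x=3, y=4), (x=4, y=5), (x=5, y=6)
  Distance 5: (x=2, y=0), (x=1, y=1), (x=0, y=2), (x=1, y=3), (x=2, y=4), (x=3, y=5), (x=4, y=6), (x=5, y=7)  <- goal reached here
One shortest path (5 moves): (x=5, y=2) -> (x=4, y=2) -> (x=3, y=2) -> (x=2, y=2) -> (x=2, y=1) -> (x=2, y=0)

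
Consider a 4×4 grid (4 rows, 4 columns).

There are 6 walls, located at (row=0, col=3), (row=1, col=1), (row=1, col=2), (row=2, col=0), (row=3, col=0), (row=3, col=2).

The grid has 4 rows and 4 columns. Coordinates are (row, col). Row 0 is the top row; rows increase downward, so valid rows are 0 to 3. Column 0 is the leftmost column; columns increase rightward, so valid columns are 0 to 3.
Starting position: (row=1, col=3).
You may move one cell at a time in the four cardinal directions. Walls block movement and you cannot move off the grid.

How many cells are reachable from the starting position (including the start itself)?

BFS flood-fill from (row=1, col=3):
  Distance 0: (row=1, col=3)
  Distance 1: (row=2, col=3)
  Distance 2: (row=2, col=2), (row=3, col=3)
  Distance 3: (row=2, col=1)
  Distance 4: (row=3, col=1)
Total reachable: 6 (grid has 10 open cells total)

Answer: Reachable cells: 6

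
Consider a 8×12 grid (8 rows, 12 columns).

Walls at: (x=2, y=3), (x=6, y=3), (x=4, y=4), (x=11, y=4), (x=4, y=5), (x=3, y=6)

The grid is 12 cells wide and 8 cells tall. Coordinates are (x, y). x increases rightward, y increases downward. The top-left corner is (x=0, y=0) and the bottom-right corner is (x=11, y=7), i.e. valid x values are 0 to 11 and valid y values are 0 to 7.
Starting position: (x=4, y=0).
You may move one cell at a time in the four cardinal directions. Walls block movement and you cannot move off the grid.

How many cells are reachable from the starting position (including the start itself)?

Answer: Reachable cells: 90

Derivation:
BFS flood-fill from (x=4, y=0):
  Distance 0: (x=4, y=0)
  Distance 1: (x=3, y=0), (x=5, y=0), (x=4, y=1)
  Distance 2: (x=2, y=0), (x=6, y=0), (x=3, y=1), (x=5, y=1), (x=4, y=2)
  Distance 3: (x=1, y=0), (x=7, y=0), (x=2, y=1), (x=6, y=1), (x=3, y=2), (x=5, y=2), (x=4, y=3)
  Distance 4: (x=0, y=0), (x=8, y=0), (x=1, y=1), (x=7, y=1), (x=2, y=2), (x=6, y=2), (x=3, y=3), (x=5, y=3)
  Distance 5: (x=9, y=0), (x=0, y=1), (x=8, y=1), (x=1, y=2), (x=7, y=2), (x=3, y=4), (x=5, y=4)
  Distance 6: (x=10, y=0), (x=9, y=1), (x=0, y=2), (x=8, y=2), (x=1, y=3), (x=7, y=3), (x=2, y=4), (x=6, y=4), (x=3, y=5), (x=5, y=5)
  Distance 7: (x=11, y=0), (x=10, y=1), (x=9, y=2), (x=0, y=3), (x=8, y=3), (x=1, y=4), (x=7, y=4), (x=2, y=5), (x=6, y=5), (x=5, y=6)
  Distance 8: (x=11, y=1), (x=10, y=2), (x=9, y=3), (x=0, y=4), (x=8, y=4), (x=1, y=5), (x=7, y=5), (x=2, y=6), (x=4, y=6), (x=6, y=6), (x=5, y=7)
  Distance 9: (x=11, y=2), (x=10, y=3), (x=9, y=4), (x=0, y=5), (x=8, y=5), (x=1, y=6), (x=7, y=6), (x=2, y=7), (x=4, y=7), (x=6, y=7)
  Distance 10: (x=11, y=3), (x=10, y=4), (x=9, y=5), (x=0, y=6), (x=8, y=6), (x=1, y=7), (x=3, y=7), (x=7, y=7)
  Distance 11: (x=10, y=5), (x=9, y=6), (x=0, y=7), (x=8, y=7)
  Distance 12: (x=11, y=5), (x=10, y=6), (x=9, y=7)
  Distance 13: (x=11, y=6), (x=10, y=7)
  Distance 14: (x=11, y=7)
Total reachable: 90 (grid has 90 open cells total)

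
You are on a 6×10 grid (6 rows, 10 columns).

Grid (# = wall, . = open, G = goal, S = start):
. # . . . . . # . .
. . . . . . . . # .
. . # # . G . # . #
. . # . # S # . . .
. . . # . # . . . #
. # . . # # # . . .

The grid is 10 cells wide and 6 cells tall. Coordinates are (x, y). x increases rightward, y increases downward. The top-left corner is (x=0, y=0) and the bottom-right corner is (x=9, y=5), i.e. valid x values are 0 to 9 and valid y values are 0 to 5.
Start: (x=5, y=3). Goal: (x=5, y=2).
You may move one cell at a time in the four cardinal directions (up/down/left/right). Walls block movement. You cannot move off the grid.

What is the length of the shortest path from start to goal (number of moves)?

BFS from (x=5, y=3) until reaching (x=5, y=2):
  Distance 0: (x=5, y=3)
  Distance 1: (x=5, y=2)  <- goal reached here
One shortest path (1 moves): (x=5, y=3) -> (x=5, y=2)

Answer: Shortest path length: 1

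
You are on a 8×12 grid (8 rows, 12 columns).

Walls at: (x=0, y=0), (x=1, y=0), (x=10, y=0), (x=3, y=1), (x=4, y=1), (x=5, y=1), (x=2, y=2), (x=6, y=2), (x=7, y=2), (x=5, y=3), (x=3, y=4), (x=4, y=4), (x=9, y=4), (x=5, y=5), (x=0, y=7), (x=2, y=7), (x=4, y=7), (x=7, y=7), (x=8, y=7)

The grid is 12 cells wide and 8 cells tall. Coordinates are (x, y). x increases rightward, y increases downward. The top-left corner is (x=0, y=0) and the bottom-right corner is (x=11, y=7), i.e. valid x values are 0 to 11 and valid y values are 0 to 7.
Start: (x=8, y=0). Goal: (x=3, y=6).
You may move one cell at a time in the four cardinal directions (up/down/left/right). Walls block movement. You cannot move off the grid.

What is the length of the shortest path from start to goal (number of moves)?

Answer: Shortest path length: 11

Derivation:
BFS from (x=8, y=0) until reaching (x=3, y=6):
  Distance 0: (x=8, y=0)
  Distance 1: (x=7, y=0), (x=9, y=0), (x=8, y=1)
  Distance 2: (x=6, y=0), (x=7, y=1), (x=9, y=1), (x=8, y=2)
  Distance 3: (x=5, y=0), (x=6, y=1), (x=10, y=1), (x=9, y=2), (x=8, y=3)
  Distance 4: (x=4, y=0), (x=11, y=1), (x=10, y=2), (x=7, y=3), (x=9, y=3), (x=8, y=4)
  Distance 5: (x=3, y=0), (x=11, y=0), (x=11, y=2), (x=6, y=3), (x=10, y=3), (x=7, y=4), (x=8, y=5)
  Distance 6: (x=2, y=0), (x=11, y=3), (x=6, y=4), (x=10, y=4), (x=7, y=5), (x=9, y=5), (x=8, y=6)
  Distance 7: (x=2, y=1), (x=5, y=4), (x=11, y=4), (x=6, y=5), (x=10, y=5), (x=7, y=6), (x=9, y=6)
  Distance 8: (x=1, y=1), (x=11, y=5), (x=6, y=6), (x=10, y=6), (x=9, y=7)
  Distance 9: (x=0, y=1), (x=1, y=2), (x=5, y=6), (x=11, y=6), (x=6, y=7), (x=10, y=7)
  Distance 10: (x=0, y=2), (x=1, y=3), (x=4, y=6), (x=5, y=7), (x=11, y=7)
  Distance 11: (x=0, y=3), (x=2, y=3), (x=1, y=4), (x=4, y=5), (x=3, y=6)  <- goal reached here
One shortest path (11 moves): (x=8, y=0) -> (x=8, y=1) -> (x=8, y=2) -> (x=8, y=3) -> (x=7, y=3) -> (x=6, y=3) -> (x=6, y=4) -> (x=6, y=5) -> (x=6, y=6) -> (x=5, y=6) -> (x=4, y=6) -> (x=3, y=6)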